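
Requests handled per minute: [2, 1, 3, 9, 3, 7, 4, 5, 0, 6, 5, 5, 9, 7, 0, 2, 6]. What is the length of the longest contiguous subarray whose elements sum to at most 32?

[2] sum 2 len 1
[2, 1] sum 3 len 2
[2, 1, 3] sum 6 len 3
[2, 1, 3, 9] sum 15 len 4
[2, 1, 3, 9, 3] sum 18 len 5
[2, 1, 3, 9, 3, 7] sum 25 len 6
[2, 1, 3, 9, 3, 7, 4] sum 29 len 7
[1, 3, 9, 3, 7, 4, 5] sum 32 len 7
[1, 3, 9, 3, 7, 4, 5, 0] sum 32 len 8
[3, 7, 4, 5, 0, 6] sum 25 len 6
[3, 7, 4, 5, 0, 6, 5] sum 30 len 7
[7, 4, 5, 0, 6, 5, 5] sum 32 len 7
[5, 0, 6, 5, 5, 9] sum 30 len 6
[0, 6, 5, 5, 9, 7] sum 32 len 6
[0, 6, 5, 5, 9, 7, 0] sum 32 len 7
[5, 5, 9, 7, 0, 2] sum 28 len 6
[5, 9, 7, 0, 2, 6] sum 29 len 6
Longest length seen: 8.

8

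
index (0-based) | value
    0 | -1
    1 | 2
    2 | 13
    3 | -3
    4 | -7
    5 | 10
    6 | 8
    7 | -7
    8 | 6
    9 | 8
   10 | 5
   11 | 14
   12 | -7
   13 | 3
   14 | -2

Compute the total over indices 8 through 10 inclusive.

Elements at indices 8..10: 6, 8, 5
sum(6, 8, 5) = 19

19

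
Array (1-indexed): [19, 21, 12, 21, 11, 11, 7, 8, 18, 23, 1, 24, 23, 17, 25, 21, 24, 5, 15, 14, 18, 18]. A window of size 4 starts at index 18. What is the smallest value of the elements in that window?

Elements at indices 18..21: 5, 15, 14, 18
min(5, 15, 14, 18) = 5

5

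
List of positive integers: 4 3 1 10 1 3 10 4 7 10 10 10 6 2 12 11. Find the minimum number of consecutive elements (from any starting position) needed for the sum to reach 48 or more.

add 4: running sum 4 < 48
add 3: running sum 7 < 48
add 1: running sum 8 < 48
add 10: running sum 18 < 48
add 1: running sum 19 < 48
add 3: running sum 22 < 48
add 10: running sum 32 < 48
add 4: running sum 36 < 48
add 7: running sum 43 < 48
add 10: shortest ending here [3, 1, 10, 1, 3, 10, 4, 7, 10] sum 49, len 9
add 10: shortest ending here [10, 1, 3, 10, 4, 7, 10, 10] sum 55, len 8
add 10: shortest ending here [10, 4, 7, 10, 10, 10] sum 51, len 6
add 6: shortest ending here [10, 4, 7, 10, 10, 10, 6] sum 57, len 7
add 2: shortest ending here [4, 7, 10, 10, 10, 6, 2] sum 49, len 7
add 12: shortest ending here [10, 10, 10, 6, 2, 12] sum 50, len 6
add 11: shortest ending here [10, 10, 6, 2, 12, 11] sum 51, len 6
Shortest qualifying length: 6.

6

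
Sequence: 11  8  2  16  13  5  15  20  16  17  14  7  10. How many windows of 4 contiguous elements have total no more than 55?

[11, 8, 2, 16] → sum 37  ≤ 55 ✓
[8, 2, 16, 13] → sum 39  ≤ 55 ✓
[2, 16, 13, 5] → sum 36  ≤ 55 ✓
[16, 13, 5, 15] → sum 49  ≤ 55 ✓
[13, 5, 15, 20] → sum 53  ≤ 55 ✓
[5, 15, 20, 16] → sum 56
[15, 20, 16, 17] → sum 68
[20, 16, 17, 14] → sum 67
[16, 17, 14, 7] → sum 54  ≤ 55 ✓
[17, 14, 7, 10] → sum 48  ≤ 55 ✓
7 windows satisfy the condition.

7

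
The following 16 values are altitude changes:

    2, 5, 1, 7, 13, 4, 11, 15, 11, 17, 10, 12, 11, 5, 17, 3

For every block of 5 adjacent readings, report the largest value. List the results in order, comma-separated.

13, 13, 13, 15, 15, 17, 17, 17, 17, 17, 17, 17

Sliding a size-5 window across the 16 values:
2 5 1 7 13 → max 13
5 1 7 13 4 → max 13
1 7 13 4 11 → max 13
7 13 4 11 15 → max 15
13 4 11 15 11 → max 15
4 11 15 11 17 → max 17
11 15 11 17 10 → max 17
15 11 17 10 12 → max 17
11 17 10 12 11 → max 17
17 10 12 11 5 → max 17
10 12 11 5 17 → max 17
12 11 5 17 3 → max 17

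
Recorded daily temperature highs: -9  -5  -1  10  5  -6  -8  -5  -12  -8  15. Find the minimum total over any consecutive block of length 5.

-39

[-9, -5, -1, 10, 5] → sum 0
[-5, -1, 10, 5, -6] → sum 3
[-1, 10, 5, -6, -8] → sum 0
[10, 5, -6, -8, -5] → sum -4
[5, -6, -8, -5, -12] → sum -26
[-6, -8, -5, -12, -8] → sum -39
[-8, -5, -12, -8, 15] → sum -18
Minimum of these is -39.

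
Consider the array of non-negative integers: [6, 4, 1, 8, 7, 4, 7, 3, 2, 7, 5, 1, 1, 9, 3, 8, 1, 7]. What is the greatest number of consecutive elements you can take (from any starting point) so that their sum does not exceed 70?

→ 6: sum 6, len 1
→ 4: sum 10, len 2
→ 1: sum 11, len 3
→ 8: sum 19, len 4
→ 7: sum 26, len 5
→ 4: sum 30, len 6
→ 7: sum 37, len 7
→ 3: sum 40, len 8
→ 2: sum 42, len 9
→ 7: sum 49, len 10
→ 5: sum 54, len 11
→ 1: sum 55, len 12
→ 1: sum 56, len 13
→ 9: sum 65, len 14
→ 3: sum 68, len 15
→ 8 (dropped 6): sum 70, len 15
→ 1 (dropped 4): sum 67, len 15
→ 7 (dropped 1, 8): sum 65, len 14
Longest length seen: 15.

15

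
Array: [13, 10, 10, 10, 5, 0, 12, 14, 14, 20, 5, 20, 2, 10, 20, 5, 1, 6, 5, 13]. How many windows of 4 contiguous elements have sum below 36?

7

13 10 10 10 → sum 43
10 10 10 5 → sum 35  < 36 ✓
10 10 5 0 → sum 25  < 36 ✓
10 5 0 12 → sum 27  < 36 ✓
5 0 12 14 → sum 31  < 36 ✓
0 12 14 14 → sum 40
12 14 14 20 → sum 60
14 14 20 5 → sum 53
14 20 5 20 → sum 59
20 5 20 2 → sum 47
5 20 2 10 → sum 37
20 2 10 20 → sum 52
2 10 20 5 → sum 37
10 20 5 1 → sum 36
20 5 1 6 → sum 32  < 36 ✓
5 1 6 5 → sum 17  < 36 ✓
1 6 5 13 → sum 25  < 36 ✓
7 windows satisfy the condition.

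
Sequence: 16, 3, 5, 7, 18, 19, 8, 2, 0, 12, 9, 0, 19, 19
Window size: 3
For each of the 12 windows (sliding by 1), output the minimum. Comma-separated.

(16, 3, 5) → min 3
(3, 5, 7) → min 3
(5, 7, 18) → min 5
(7, 18, 19) → min 7
(18, 19, 8) → min 8
(19, 8, 2) → min 2
(8, 2, 0) → min 0
(2, 0, 12) → min 0
(0, 12, 9) → min 0
(12, 9, 0) → min 0
(9, 0, 19) → min 0
(0, 19, 19) → min 0

3, 3, 5, 7, 8, 2, 0, 0, 0, 0, 0, 0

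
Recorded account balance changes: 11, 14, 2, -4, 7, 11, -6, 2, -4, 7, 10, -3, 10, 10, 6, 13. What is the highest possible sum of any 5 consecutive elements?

36

Window sums for each of the 12 positions:
[11, 14, 2, -4, 7] → sum 30
[14, 2, -4, 7, 11] → sum 30
[2, -4, 7, 11, -6] → sum 10
[-4, 7, 11, -6, 2] → sum 10
[7, 11, -6, 2, -4] → sum 10
[11, -6, 2, -4, 7] → sum 10
[-6, 2, -4, 7, 10] → sum 9
[2, -4, 7, 10, -3] → sum 12
[-4, 7, 10, -3, 10] → sum 20
[7, 10, -3, 10, 10] → sum 34
[10, -3, 10, 10, 6] → sum 33
[-3, 10, 10, 6, 13] → sum 36
Highest of these is 36.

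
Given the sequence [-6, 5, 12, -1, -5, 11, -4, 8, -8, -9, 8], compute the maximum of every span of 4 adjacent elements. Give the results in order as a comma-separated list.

12, 12, 12, 11, 11, 11, 8, 8

(-6, 5, 12, -1) → max 12
(5, 12, -1, -5) → max 12
(12, -1, -5, 11) → max 12
(-1, -5, 11, -4) → max 11
(-5, 11, -4, 8) → max 11
(11, -4, 8, -8) → max 11
(-4, 8, -8, -9) → max 8
(8, -8, -9, 8) → max 8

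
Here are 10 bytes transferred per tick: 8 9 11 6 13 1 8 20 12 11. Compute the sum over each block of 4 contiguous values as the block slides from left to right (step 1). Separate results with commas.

34, 39, 31, 28, 42, 41, 51

(8, 9, 11, 6) → sum 34
(9, 11, 6, 13) → sum 39
(11, 6, 13, 1) → sum 31
(6, 13, 1, 8) → sum 28
(13, 1, 8, 20) → sum 42
(1, 8, 20, 12) → sum 41
(8, 20, 12, 11) → sum 51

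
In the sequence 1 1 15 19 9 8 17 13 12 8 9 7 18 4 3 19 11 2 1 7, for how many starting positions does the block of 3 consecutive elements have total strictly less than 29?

6

1 1 15 → sum 17  < 29 ✓
1 15 19 → sum 35
15 19 9 → sum 43
19 9 8 → sum 36
9 8 17 → sum 34
8 17 13 → sum 38
17 13 12 → sum 42
13 12 8 → sum 33
12 8 9 → sum 29
8 9 7 → sum 24  < 29 ✓
9 7 18 → sum 34
7 18 4 → sum 29
18 4 3 → sum 25  < 29 ✓
4 3 19 → sum 26  < 29 ✓
3 19 11 → sum 33
19 11 2 → sum 32
11 2 1 → sum 14  < 29 ✓
2 1 7 → sum 10  < 29 ✓
6 windows satisfy the condition.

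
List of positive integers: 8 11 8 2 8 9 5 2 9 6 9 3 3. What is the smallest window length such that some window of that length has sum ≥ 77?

11

add 8: running sum 8 < 77
add 11: running sum 19 < 77
add 8: running sum 27 < 77
add 2: running sum 29 < 77
add 8: running sum 37 < 77
add 9: running sum 46 < 77
add 5: running sum 51 < 77
add 2: running sum 53 < 77
add 9: running sum 62 < 77
add 6: running sum 68 < 77
end 10: [8, 11, 8, 2, 8, 9, 5, 2, 9, 6, 9] sum 77, len 11
end 11: [8, 11, 8, 2, 8, 9, 5, 2, 9, 6, 9, 3] sum 80, len 12
end 12: [8, 11, 8, 2, 8, 9, 5, 2, 9, 6, 9, 3, 3] sum 83, len 13
Shortest qualifying length: 11.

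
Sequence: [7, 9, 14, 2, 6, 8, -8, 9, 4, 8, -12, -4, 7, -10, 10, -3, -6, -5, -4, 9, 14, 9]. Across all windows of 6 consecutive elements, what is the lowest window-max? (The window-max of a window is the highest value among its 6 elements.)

8

Each size-6 window and its max:
7 9 14 2 6 8 → max 14
9 14 2 6 8 -8 → max 14
14 2 6 8 -8 9 → max 14
2 6 8 -8 9 4 → max 9
6 8 -8 9 4 8 → max 9
8 -8 9 4 8 -12 → max 9
-8 9 4 8 -12 -4 → max 9
9 4 8 -12 -4 7 → max 9
4 8 -12 -4 7 -10 → max 8
8 -12 -4 7 -10 10 → max 10
-12 -4 7 -10 10 -3 → max 10
-4 7 -10 10 -3 -6 → max 10
7 -10 10 -3 -6 -5 → max 10
-10 10 -3 -6 -5 -4 → max 10
10 -3 -6 -5 -4 9 → max 10
-3 -6 -5 -4 9 14 → max 14
-6 -5 -4 9 14 9 → max 14
Lowest of these is 8.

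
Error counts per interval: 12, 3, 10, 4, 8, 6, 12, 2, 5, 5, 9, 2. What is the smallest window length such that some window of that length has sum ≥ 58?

9

add 12: running sum 12 < 58
add 3: running sum 15 < 58
add 10: running sum 25 < 58
add 4: running sum 29 < 58
add 8: running sum 37 < 58
add 6: running sum 43 < 58
add 12: running sum 55 < 58
add 2: running sum 57 < 58
end 8: [12, 3, 10, 4, 8, 6, 12, 2, 5] sum 62, len 9
end 9: [12, 3, 10, 4, 8, 6, 12, 2, 5, 5] sum 67, len 10
end 10: [10, 4, 8, 6, 12, 2, 5, 5, 9] sum 61, len 9
end 11: [10, 4, 8, 6, 12, 2, 5, 5, 9, 2] sum 63, len 10
Shortest qualifying length: 9.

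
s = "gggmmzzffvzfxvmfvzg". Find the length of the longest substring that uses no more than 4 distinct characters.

add g: window [g] (1 distinct), len 1
add g: window [g, g] (1 distinct), len 2
add g: window [g, g, g] (1 distinct), len 3
add m: window [g, g, g, m] (2 distinct), len 4
add m: window [g, g, g, m, m] (2 distinct), len 5
add z: window [g, g, g, m, m, z] (3 distinct), len 6
add z: window [g, g, g, m, m, z, z] (3 distinct), len 7
add f: window [g, g, g, m, m, z, z, f] (4 distinct), len 8
add f: window [g, g, g, m, m, z, z, f, f] (4 distinct), len 9
add v: window [m, m, z, z, f, f, v] (4 distinct), len 7
add z: window [m, m, z, z, f, f, v, z] (4 distinct), len 8
add f: window [m, m, z, z, f, f, v, z, f] (4 distinct), len 9
add x: window [z, z, f, f, v, z, f, x] (4 distinct), len 8
add v: window [z, z, f, f, v, z, f, x, v] (4 distinct), len 9
add m: window [f, x, v, m] (4 distinct), len 4
add f: window [f, x, v, m, f] (4 distinct), len 5
add v: window [f, x, v, m, f, v] (4 distinct), len 6
add z: window [v, m, f, v, z] (4 distinct), len 5
add g: window [f, v, z, g] (4 distinct), len 4
Longest length with ≤4 distinct: 9.

9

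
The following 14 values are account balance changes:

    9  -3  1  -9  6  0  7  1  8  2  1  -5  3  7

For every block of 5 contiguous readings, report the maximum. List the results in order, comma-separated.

9, 6, 7, 7, 8, 8, 8, 8, 8, 7

(9, -3, 1, -9, 6) → max 9
(-3, 1, -9, 6, 0) → max 6
(1, -9, 6, 0, 7) → max 7
(-9, 6, 0, 7, 1) → max 7
(6, 0, 7, 1, 8) → max 8
(0, 7, 1, 8, 2) → max 8
(7, 1, 8, 2, 1) → max 8
(1, 8, 2, 1, -5) → max 8
(8, 2, 1, -5, 3) → max 8
(2, 1, -5, 3, 7) → max 7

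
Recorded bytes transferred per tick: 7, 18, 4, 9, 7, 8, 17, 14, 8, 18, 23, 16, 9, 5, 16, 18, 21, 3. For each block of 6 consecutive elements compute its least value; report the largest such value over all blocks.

8

Window mins for each of the 13 positions:
(7, 18, 4, 9, 7, 8) → min 4
(18, 4, 9, 7, 8, 17) → min 4
(4, 9, 7, 8, 17, 14) → min 4
(9, 7, 8, 17, 14, 8) → min 7
(7, 8, 17, 14, 8, 18) → min 7
(8, 17, 14, 8, 18, 23) → min 8
(17, 14, 8, 18, 23, 16) → min 8
(14, 8, 18, 23, 16, 9) → min 8
(8, 18, 23, 16, 9, 5) → min 5
(18, 23, 16, 9, 5, 16) → min 5
(23, 16, 9, 5, 16, 18) → min 5
(16, 9, 5, 16, 18, 21) → min 5
(9, 5, 16, 18, 21, 3) → min 3
Largest of these is 8.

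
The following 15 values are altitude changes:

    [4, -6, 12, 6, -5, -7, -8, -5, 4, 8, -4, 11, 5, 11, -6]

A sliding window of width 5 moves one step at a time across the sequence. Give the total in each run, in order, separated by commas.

11, 0, -2, -19, -21, -8, -5, 14, 24, 31, 17

4 -6 12 6 -5 → sum 11
-6 12 6 -5 -7 → sum 0
12 6 -5 -7 -8 → sum -2
6 -5 -7 -8 -5 → sum -19
-5 -7 -8 -5 4 → sum -21
-7 -8 -5 4 8 → sum -8
-8 -5 4 8 -4 → sum -5
-5 4 8 -4 11 → sum 14
4 8 -4 11 5 → sum 24
8 -4 11 5 11 → sum 31
-4 11 5 11 -6 → sum 17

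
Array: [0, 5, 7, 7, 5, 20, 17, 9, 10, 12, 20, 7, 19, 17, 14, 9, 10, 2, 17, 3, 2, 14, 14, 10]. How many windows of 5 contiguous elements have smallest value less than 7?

12

(0, 5, 7, 7, 5) → min 0  < 7 ✓
(5, 7, 7, 5, 20) → min 5  < 7 ✓
(7, 7, 5, 20, 17) → min 5  < 7 ✓
(7, 5, 20, 17, 9) → min 5  < 7 ✓
(5, 20, 17, 9, 10) → min 5  < 7 ✓
(20, 17, 9, 10, 12) → min 9
(17, 9, 10, 12, 20) → min 9
(9, 10, 12, 20, 7) → min 7
(10, 12, 20, 7, 19) → min 7
(12, 20, 7, 19, 17) → min 7
(20, 7, 19, 17, 14) → min 7
(7, 19, 17, 14, 9) → min 7
(19, 17, 14, 9, 10) → min 9
(17, 14, 9, 10, 2) → min 2  < 7 ✓
(14, 9, 10, 2, 17) → min 2  < 7 ✓
(9, 10, 2, 17, 3) → min 2  < 7 ✓
(10, 2, 17, 3, 2) → min 2  < 7 ✓
(2, 17, 3, 2, 14) → min 2  < 7 ✓
(17, 3, 2, 14, 14) → min 2  < 7 ✓
(3, 2, 14, 14, 10) → min 2  < 7 ✓
12 windows satisfy the condition.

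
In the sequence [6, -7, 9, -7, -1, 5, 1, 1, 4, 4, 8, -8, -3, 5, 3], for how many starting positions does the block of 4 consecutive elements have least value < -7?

[6, -7, 9, -7] → min -7
[-7, 9, -7, -1] → min -7
[9, -7, -1, 5] → min -7
[-7, -1, 5, 1] → min -7
[-1, 5, 1, 1] → min -1
[5, 1, 1, 4] → min 1
[1, 1, 4, 4] → min 1
[1, 4, 4, 8] → min 1
[4, 4, 8, -8] → min -8  < -7 ✓
[4, 8, -8, -3] → min -8  < -7 ✓
[8, -8, -3, 5] → min -8  < -7 ✓
[-8, -3, 5, 3] → min -8  < -7 ✓
4 windows satisfy the condition.

4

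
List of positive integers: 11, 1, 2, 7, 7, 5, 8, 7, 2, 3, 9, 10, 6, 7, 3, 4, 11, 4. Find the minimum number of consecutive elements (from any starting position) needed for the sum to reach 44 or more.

7

Extend right; whenever the sum reaches 44, record the length and shrink from the left:
add 11: running sum 11 < 44
add 1: running sum 12 < 44
add 2: running sum 14 < 44
add 7: running sum 21 < 44
add 7: running sum 28 < 44
add 5: running sum 33 < 44
add 8: running sum 41 < 44
end 7: [11, 1, 2, 7, 7, 5, 8, 7] sum 48, len 8
end 8: [11, 1, 2, 7, 7, 5, 8, 7, 2] sum 50, len 9
end 9: [11, 1, 2, 7, 7, 5, 8, 7, 2, 3] sum 53, len 10
end 10: [7, 7, 5, 8, 7, 2, 3, 9] sum 48, len 8
end 11: [5, 8, 7, 2, 3, 9, 10] sum 44, len 7
end 12: [8, 7, 2, 3, 9, 10, 6] sum 45, len 7
end 13: [7, 2, 3, 9, 10, 6, 7] sum 44, len 7
end 14: [7, 2, 3, 9, 10, 6, 7, 3] sum 47, len 8
end 15: [2, 3, 9, 10, 6, 7, 3, 4] sum 44, len 8
end 16: [9, 10, 6, 7, 3, 4, 11] sum 50, len 7
end 17: [10, 6, 7, 3, 4, 11, 4] sum 45, len 7
Shortest qualifying length: 7.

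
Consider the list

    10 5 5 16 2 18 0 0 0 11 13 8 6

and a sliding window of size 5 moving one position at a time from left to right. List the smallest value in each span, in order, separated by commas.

2, 2, 0, 0, 0, 0, 0, 0, 0

10 5 5 16 2 → min 2
5 5 16 2 18 → min 2
5 16 2 18 0 → min 0
16 2 18 0 0 → min 0
2 18 0 0 0 → min 0
18 0 0 0 11 → min 0
0 0 0 11 13 → min 0
0 0 11 13 8 → min 0
0 11 13 8 6 → min 0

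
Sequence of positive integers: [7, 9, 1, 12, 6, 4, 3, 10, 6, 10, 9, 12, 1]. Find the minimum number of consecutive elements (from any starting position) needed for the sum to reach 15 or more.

Extend right; whenever the sum reaches 15, record the length and shrink from the left:
add 7: running sum 7 < 15
add 9: shortest ending here [7, 9] sum 16, len 2
add 1: shortest ending here [7, 9, 1] sum 17, len 3
add 12: shortest ending here [9, 1, 12] sum 22, len 3
add 6: shortest ending here [12, 6] sum 18, len 2
add 4: shortest ending here [12, 6, 4] sum 22, len 3
add 3: shortest ending here [12, 6, 4, 3] sum 25, len 4
add 10: shortest ending here [4, 3, 10] sum 17, len 3
add 6: shortest ending here [10, 6] sum 16, len 2
add 10: shortest ending here [6, 10] sum 16, len 2
add 9: shortest ending here [10, 9] sum 19, len 2
add 12: shortest ending here [9, 12] sum 21, len 2
add 1: shortest ending here [9, 12, 1] sum 22, len 3
Shortest qualifying length: 2.

2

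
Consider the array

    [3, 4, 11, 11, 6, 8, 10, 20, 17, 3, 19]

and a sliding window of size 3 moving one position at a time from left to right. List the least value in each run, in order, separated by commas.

3, 4, 6, 6, 6, 8, 10, 3, 3

[3, 4, 11] → min 3
[4, 11, 11] → min 4
[11, 11, 6] → min 6
[11, 6, 8] → min 6
[6, 8, 10] → min 6
[8, 10, 20] → min 8
[10, 20, 17] → min 10
[20, 17, 3] → min 3
[17, 3, 19] → min 3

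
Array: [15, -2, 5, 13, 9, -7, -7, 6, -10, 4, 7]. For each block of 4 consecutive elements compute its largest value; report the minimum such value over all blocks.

6

Window maxs for each of the 8 positions:
15 -2 5 13 → max 15
-2 5 13 9 → max 13
5 13 9 -7 → max 13
13 9 -7 -7 → max 13
9 -7 -7 6 → max 9
-7 -7 6 -10 → max 6
-7 6 -10 4 → max 6
6 -10 4 7 → max 7
Minimum of these is 6.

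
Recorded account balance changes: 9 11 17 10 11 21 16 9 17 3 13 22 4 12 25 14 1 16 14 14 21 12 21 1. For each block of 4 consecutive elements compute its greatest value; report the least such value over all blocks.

16

[9, 11, 17, 10] → max 17
[11, 17, 10, 11] → max 17
[17, 10, 11, 21] → max 21
[10, 11, 21, 16] → max 21
[11, 21, 16, 9] → max 21
[21, 16, 9, 17] → max 21
[16, 9, 17, 3] → max 17
[9, 17, 3, 13] → max 17
[17, 3, 13, 22] → max 22
[3, 13, 22, 4] → max 22
[13, 22, 4, 12] → max 22
[22, 4, 12, 25] → max 25
[4, 12, 25, 14] → max 25
[12, 25, 14, 1] → max 25
[25, 14, 1, 16] → max 25
[14, 1, 16, 14] → max 16
[1, 16, 14, 14] → max 16
[16, 14, 14, 21] → max 21
[14, 14, 21, 12] → max 21
[14, 21, 12, 21] → max 21
[21, 12, 21, 1] → max 21
Least of these is 16.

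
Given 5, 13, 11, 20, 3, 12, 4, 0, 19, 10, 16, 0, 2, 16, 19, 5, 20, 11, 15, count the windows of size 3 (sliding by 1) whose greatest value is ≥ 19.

[5, 13, 11] → max 13
[13, 11, 20] → max 20  ≥ 19 ✓
[11, 20, 3] → max 20  ≥ 19 ✓
[20, 3, 12] → max 20  ≥ 19 ✓
[3, 12, 4] → max 12
[12, 4, 0] → max 12
[4, 0, 19] → max 19  ≥ 19 ✓
[0, 19, 10] → max 19  ≥ 19 ✓
[19, 10, 16] → max 19  ≥ 19 ✓
[10, 16, 0] → max 16
[16, 0, 2] → max 16
[0, 2, 16] → max 16
[2, 16, 19] → max 19  ≥ 19 ✓
[16, 19, 5] → max 19  ≥ 19 ✓
[19, 5, 20] → max 20  ≥ 19 ✓
[5, 20, 11] → max 20  ≥ 19 ✓
[20, 11, 15] → max 20  ≥ 19 ✓
11 windows satisfy the condition.

11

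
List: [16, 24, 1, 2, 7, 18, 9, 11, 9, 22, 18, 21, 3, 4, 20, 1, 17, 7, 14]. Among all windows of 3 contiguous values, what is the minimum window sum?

10

[16, 24, 1] → sum 41
[24, 1, 2] → sum 27
[1, 2, 7] → sum 10
[2, 7, 18] → sum 27
[7, 18, 9] → sum 34
[18, 9, 11] → sum 38
[9, 11, 9] → sum 29
[11, 9, 22] → sum 42
[9, 22, 18] → sum 49
[22, 18, 21] → sum 61
[18, 21, 3] → sum 42
[21, 3, 4] → sum 28
[3, 4, 20] → sum 27
[4, 20, 1] → sum 25
[20, 1, 17] → sum 38
[1, 17, 7] → sum 25
[17, 7, 14] → sum 38
Minimum of these is 10.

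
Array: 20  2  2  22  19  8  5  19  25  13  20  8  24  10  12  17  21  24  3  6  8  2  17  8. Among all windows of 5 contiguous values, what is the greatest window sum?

90

20 2 2 22 19 → sum 65
2 2 22 19 8 → sum 53
2 22 19 8 5 → sum 56
22 19 8 5 19 → sum 73
19 8 5 19 25 → sum 76
8 5 19 25 13 → sum 70
5 19 25 13 20 → sum 82
19 25 13 20 8 → sum 85
25 13 20 8 24 → sum 90
13 20 8 24 10 → sum 75
20 8 24 10 12 → sum 74
8 24 10 12 17 → sum 71
24 10 12 17 21 → sum 84
10 12 17 21 24 → sum 84
12 17 21 24 3 → sum 77
17 21 24 3 6 → sum 71
21 24 3 6 8 → sum 62
24 3 6 8 2 → sum 43
3 6 8 2 17 → sum 36
6 8 2 17 8 → sum 41
Greatest of these is 90.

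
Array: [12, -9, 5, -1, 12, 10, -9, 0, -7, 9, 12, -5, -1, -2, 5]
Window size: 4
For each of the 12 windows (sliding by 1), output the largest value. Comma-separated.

12 -9 5 -1 → max 12
-9 5 -1 12 → max 12
5 -1 12 10 → max 12
-1 12 10 -9 → max 12
12 10 -9 0 → max 12
10 -9 0 -7 → max 10
-9 0 -7 9 → max 9
0 -7 9 12 → max 12
-7 9 12 -5 → max 12
9 12 -5 -1 → max 12
12 -5 -1 -2 → max 12
-5 -1 -2 5 → max 5

12, 12, 12, 12, 12, 10, 9, 12, 12, 12, 12, 5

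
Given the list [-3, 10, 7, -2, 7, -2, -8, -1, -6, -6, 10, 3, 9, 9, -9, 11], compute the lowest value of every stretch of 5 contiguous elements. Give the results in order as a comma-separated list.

Sliding a size-5 window across the 16 values:
[-3, 10, 7, -2, 7] → min -3
[10, 7, -2, 7, -2] → min -2
[7, -2, 7, -2, -8] → min -8
[-2, 7, -2, -8, -1] → min -8
[7, -2, -8, -1, -6] → min -8
[-2, -8, -1, -6, -6] → min -8
[-8, -1, -6, -6, 10] → min -8
[-1, -6, -6, 10, 3] → min -6
[-6, -6, 10, 3, 9] → min -6
[-6, 10, 3, 9, 9] → min -6
[10, 3, 9, 9, -9] → min -9
[3, 9, 9, -9, 11] → min -9

-3, -2, -8, -8, -8, -8, -8, -6, -6, -6, -9, -9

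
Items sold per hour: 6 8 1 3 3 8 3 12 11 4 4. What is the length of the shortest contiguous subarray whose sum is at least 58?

10

add 6: running sum 6 < 58
add 8: running sum 14 < 58
add 1: running sum 15 < 58
add 3: running sum 18 < 58
add 3: running sum 21 < 58
add 8: running sum 29 < 58
add 3: running sum 32 < 58
add 12: running sum 44 < 58
add 11: running sum 55 < 58
add 4: shortest ending here [6, 8, 1, 3, 3, 8, 3, 12, 11, 4] sum 59, len 10
add 4: shortest ending here [6, 8, 1, 3, 3, 8, 3, 12, 11, 4, 4] sum 63, len 11
Shortest qualifying length: 10.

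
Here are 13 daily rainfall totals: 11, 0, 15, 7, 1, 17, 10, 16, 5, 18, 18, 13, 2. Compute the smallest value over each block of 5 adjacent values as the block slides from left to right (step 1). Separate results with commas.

0, 0, 1, 1, 1, 5, 5, 5, 2

[11, 0, 15, 7, 1] → min 0
[0, 15, 7, 1, 17] → min 0
[15, 7, 1, 17, 10] → min 1
[7, 1, 17, 10, 16] → min 1
[1, 17, 10, 16, 5] → min 1
[17, 10, 16, 5, 18] → min 5
[10, 16, 5, 18, 18] → min 5
[16, 5, 18, 18, 13] → min 5
[5, 18, 18, 13, 2] → min 2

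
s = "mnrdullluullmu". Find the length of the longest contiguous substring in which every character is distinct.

add m: [m] len 1
add n: [m, n] len 2
add r: [m, n, r] len 3
add d: [m, n, r, d] len 4
add u: [m, n, r, d, u] len 5
add l: [m, n, r, d, u, l] len 6
add l (repeat l, move left end past it): [l] len 1
add l (repeat l, move left end past it): [l] len 1
add u: [l, u] len 2
add u (repeat u, move left end past it): [u] len 1
add l: [u, l] len 2
add l (repeat l, move left end past it): [l] len 1
add m: [l, m] len 2
add u: [l, m, u] len 3
Longest all-distinct length: 6.

6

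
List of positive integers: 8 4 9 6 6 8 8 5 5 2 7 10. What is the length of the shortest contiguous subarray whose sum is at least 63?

add 8: running sum 8 < 63
add 4: running sum 12 < 63
add 9: running sum 21 < 63
add 6: running sum 27 < 63
add 6: running sum 33 < 63
add 8: running sum 41 < 63
add 8: running sum 49 < 63
add 5: running sum 54 < 63
add 5: running sum 59 < 63
add 2: running sum 61 < 63
end 10: [8, 4, 9, 6, 6, 8, 8, 5, 5, 2, 7] sum 68, len 11
end 11: [9, 6, 6, 8, 8, 5, 5, 2, 7, 10] sum 66, len 10
Shortest qualifying length: 10.

10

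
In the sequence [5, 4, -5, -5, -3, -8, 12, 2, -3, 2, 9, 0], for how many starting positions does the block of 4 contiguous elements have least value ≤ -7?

5 4 -5 -5 → min -5
4 -5 -5 -3 → min -5
-5 -5 -3 -8 → min -8  ≤ -7 ✓
-5 -3 -8 12 → min -8  ≤ -7 ✓
-3 -8 12 2 → min -8  ≤ -7 ✓
-8 12 2 -3 → min -8  ≤ -7 ✓
12 2 -3 2 → min -3
2 -3 2 9 → min -3
-3 2 9 0 → min -3
4 windows satisfy the condition.

4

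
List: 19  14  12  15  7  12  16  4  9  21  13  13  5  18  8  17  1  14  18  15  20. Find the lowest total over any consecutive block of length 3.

26

[19, 14, 12] → sum 45
[14, 12, 15] → sum 41
[12, 15, 7] → sum 34
[15, 7, 12] → sum 34
[7, 12, 16] → sum 35
[12, 16, 4] → sum 32
[16, 4, 9] → sum 29
[4, 9, 21] → sum 34
[9, 21, 13] → sum 43
[21, 13, 13] → sum 47
[13, 13, 5] → sum 31
[13, 5, 18] → sum 36
[5, 18, 8] → sum 31
[18, 8, 17] → sum 43
[8, 17, 1] → sum 26
[17, 1, 14] → sum 32
[1, 14, 18] → sum 33
[14, 18, 15] → sum 47
[18, 15, 20] → sum 53
Lowest of these is 26.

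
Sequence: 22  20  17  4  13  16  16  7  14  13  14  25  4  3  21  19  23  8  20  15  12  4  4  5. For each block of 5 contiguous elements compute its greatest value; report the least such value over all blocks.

15

22 20 17 4 13 → max 22
20 17 4 13 16 → max 20
17 4 13 16 16 → max 17
4 13 16 16 7 → max 16
13 16 16 7 14 → max 16
16 16 7 14 13 → max 16
16 7 14 13 14 → max 16
7 14 13 14 25 → max 25
14 13 14 25 4 → max 25
13 14 25 4 3 → max 25
14 25 4 3 21 → max 25
25 4 3 21 19 → max 25
4 3 21 19 23 → max 23
3 21 19 23 8 → max 23
21 19 23 8 20 → max 23
19 23 8 20 15 → max 23
23 8 20 15 12 → max 23
8 20 15 12 4 → max 20
20 15 12 4 4 → max 20
15 12 4 4 5 → max 15
Least of these is 15.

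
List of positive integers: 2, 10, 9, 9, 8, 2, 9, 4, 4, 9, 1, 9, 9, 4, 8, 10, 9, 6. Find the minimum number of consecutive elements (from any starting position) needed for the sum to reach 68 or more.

10

add 2: running sum 2 < 68
add 10: running sum 12 < 68
add 9: running sum 21 < 68
add 9: running sum 30 < 68
add 8: running sum 38 < 68
add 2: running sum 40 < 68
add 9: running sum 49 < 68
add 4: running sum 53 < 68
add 4: running sum 57 < 68
add 9: running sum 66 < 68
add 1: running sum 67 < 68
add 9: shortest ending here [10, 9, 9, 8, 2, 9, 4, 4, 9, 1, 9] sum 74, len 11
add 9: shortest ending here [9, 9, 8, 2, 9, 4, 4, 9, 1, 9, 9] sum 73, len 11
add 4: shortest ending here [9, 8, 2, 9, 4, 4, 9, 1, 9, 9, 4] sum 68, len 11
add 8: shortest ending here [9, 8, 2, 9, 4, 4, 9, 1, 9, 9, 4, 8] sum 76, len 12
add 10: shortest ending here [2, 9, 4, 4, 9, 1, 9, 9, 4, 8, 10] sum 69, len 11
add 9: shortest ending here [9, 4, 4, 9, 1, 9, 9, 4, 8, 10, 9] sum 76, len 11
add 6: shortest ending here [4, 9, 1, 9, 9, 4, 8, 10, 9, 6] sum 69, len 10
Shortest qualifying length: 10.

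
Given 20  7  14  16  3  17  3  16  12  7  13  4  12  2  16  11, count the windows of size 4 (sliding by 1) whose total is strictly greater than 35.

[20, 7, 14, 16] → sum 57  > 35 ✓
[7, 14, 16, 3] → sum 40  > 35 ✓
[14, 16, 3, 17] → sum 50  > 35 ✓
[16, 3, 17, 3] → sum 39  > 35 ✓
[3, 17, 3, 16] → sum 39  > 35 ✓
[17, 3, 16, 12] → sum 48  > 35 ✓
[3, 16, 12, 7] → sum 38  > 35 ✓
[16, 12, 7, 13] → sum 48  > 35 ✓
[12, 7, 13, 4] → sum 36  > 35 ✓
[7, 13, 4, 12] → sum 36  > 35 ✓
[13, 4, 12, 2] → sum 31
[4, 12, 2, 16] → sum 34
[12, 2, 16, 11] → sum 41  > 35 ✓
11 windows satisfy the condition.

11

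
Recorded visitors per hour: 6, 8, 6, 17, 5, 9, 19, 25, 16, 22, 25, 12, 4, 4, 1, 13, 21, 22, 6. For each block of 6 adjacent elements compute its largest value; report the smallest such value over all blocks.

17

6 8 6 17 5 9 → max 17
8 6 17 5 9 19 → max 19
6 17 5 9 19 25 → max 25
17 5 9 19 25 16 → max 25
5 9 19 25 16 22 → max 25
9 19 25 16 22 25 → max 25
19 25 16 22 25 12 → max 25
25 16 22 25 12 4 → max 25
16 22 25 12 4 4 → max 25
22 25 12 4 4 1 → max 25
25 12 4 4 1 13 → max 25
12 4 4 1 13 21 → max 21
4 4 1 13 21 22 → max 22
4 1 13 21 22 6 → max 22
Smallest of these is 17.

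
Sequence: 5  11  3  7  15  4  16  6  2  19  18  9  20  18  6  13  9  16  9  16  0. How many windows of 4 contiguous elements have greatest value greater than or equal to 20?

4

5 11 3 7 → max 11
11 3 7 15 → max 15
3 7 15 4 → max 15
7 15 4 16 → max 16
15 4 16 6 → max 16
4 16 6 2 → max 16
16 6 2 19 → max 19
6 2 19 18 → max 19
2 19 18 9 → max 19
19 18 9 20 → max 20  ≥ 20 ✓
18 9 20 18 → max 20  ≥ 20 ✓
9 20 18 6 → max 20  ≥ 20 ✓
20 18 6 13 → max 20  ≥ 20 ✓
18 6 13 9 → max 18
6 13 9 16 → max 16
13 9 16 9 → max 16
9 16 9 16 → max 16
16 9 16 0 → max 16
4 windows satisfy the condition.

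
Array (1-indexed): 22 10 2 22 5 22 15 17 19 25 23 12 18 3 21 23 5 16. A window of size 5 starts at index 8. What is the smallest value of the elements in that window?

12

Elements at indices 8..12: 17, 19, 25, 23, 12
min(17, 19, 25, 23, 12) = 12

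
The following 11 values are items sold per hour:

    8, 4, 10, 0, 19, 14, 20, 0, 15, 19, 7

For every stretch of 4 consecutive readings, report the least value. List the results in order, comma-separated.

0, 0, 0, 0, 0, 0, 0, 0

8 4 10 0 → min 0
4 10 0 19 → min 0
10 0 19 14 → min 0
0 19 14 20 → min 0
19 14 20 0 → min 0
14 20 0 15 → min 0
20 0 15 19 → min 0
0 15 19 7 → min 0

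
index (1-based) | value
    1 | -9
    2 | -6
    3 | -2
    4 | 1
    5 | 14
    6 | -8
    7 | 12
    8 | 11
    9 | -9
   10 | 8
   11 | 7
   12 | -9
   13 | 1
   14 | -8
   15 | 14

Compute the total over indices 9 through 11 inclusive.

6

Elements at indices 9..11: -9, 8, 7
sum(-9, 8, 7) = 6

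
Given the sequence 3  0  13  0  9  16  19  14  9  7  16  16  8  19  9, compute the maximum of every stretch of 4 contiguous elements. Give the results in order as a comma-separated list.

(3, 0, 13, 0) → max 13
(0, 13, 0, 9) → max 13
(13, 0, 9, 16) → max 16
(0, 9, 16, 19) → max 19
(9, 16, 19, 14) → max 19
(16, 19, 14, 9) → max 19
(19, 14, 9, 7) → max 19
(14, 9, 7, 16) → max 16
(9, 7, 16, 16) → max 16
(7, 16, 16, 8) → max 16
(16, 16, 8, 19) → max 19
(16, 8, 19, 9) → max 19

13, 13, 16, 19, 19, 19, 19, 16, 16, 16, 19, 19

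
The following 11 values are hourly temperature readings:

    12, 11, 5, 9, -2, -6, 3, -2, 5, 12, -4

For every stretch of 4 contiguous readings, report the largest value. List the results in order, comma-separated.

12, 11, 9, 9, 3, 5, 12, 12

12 11 5 9 → max 12
11 5 9 -2 → max 11
5 9 -2 -6 → max 9
9 -2 -6 3 → max 9
-2 -6 3 -2 → max 3
-6 3 -2 5 → max 5
3 -2 5 12 → max 12
-2 5 12 -4 → max 12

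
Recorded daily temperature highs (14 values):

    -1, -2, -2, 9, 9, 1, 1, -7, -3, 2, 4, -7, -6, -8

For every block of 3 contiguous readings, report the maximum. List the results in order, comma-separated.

-1, 9, 9, 9, 9, 1, 1, 2, 4, 4, 4, -6

[-1, -2, -2] → max -1
[-2, -2, 9] → max 9
[-2, 9, 9] → max 9
[9, 9, 1] → max 9
[9, 1, 1] → max 9
[1, 1, -7] → max 1
[1, -7, -3] → max 1
[-7, -3, 2] → max 2
[-3, 2, 4] → max 4
[2, 4, -7] → max 4
[4, -7, -6] → max 4
[-7, -6, -8] → max -6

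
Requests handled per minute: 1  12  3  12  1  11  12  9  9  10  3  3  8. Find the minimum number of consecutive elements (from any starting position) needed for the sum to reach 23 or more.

add 1: running sum 1 < 23
add 12: running sum 13 < 23
add 3: running sum 16 < 23
add 12: shortest ending here [12, 3, 12] sum 27, len 3
add 1: shortest ending here [12, 3, 12, 1] sum 28, len 4
add 11: shortest ending here [12, 1, 11] sum 24, len 3
add 12: shortest ending here [11, 12] sum 23, len 2
add 9: shortest ending here [11, 12, 9] sum 32, len 3
add 9: shortest ending here [12, 9, 9] sum 30, len 3
add 10: shortest ending here [9, 9, 10] sum 28, len 3
add 3: shortest ending here [9, 9, 10, 3] sum 31, len 4
add 3: shortest ending here [9, 10, 3, 3] sum 25, len 4
add 8: shortest ending here [10, 3, 3, 8] sum 24, len 4
Shortest qualifying length: 2.

2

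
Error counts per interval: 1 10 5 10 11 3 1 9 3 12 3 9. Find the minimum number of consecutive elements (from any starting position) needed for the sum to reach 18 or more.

2

add 1: running sum 1 < 18
add 10: running sum 11 < 18
add 5: running sum 16 < 18
end 3: [10, 5, 10] sum 25, len 3
end 4: [10, 11] sum 21, len 2
end 5: [10, 11, 3] sum 24, len 3
end 6: [10, 11, 3, 1] sum 25, len 4
end 7: [11, 3, 1, 9] sum 24, len 4
end 8: [11, 3, 1, 9, 3] sum 27, len 5
end 9: [9, 3, 12] sum 24, len 3
end 10: [3, 12, 3] sum 18, len 3
end 11: [12, 3, 9] sum 24, len 3
Shortest qualifying length: 2.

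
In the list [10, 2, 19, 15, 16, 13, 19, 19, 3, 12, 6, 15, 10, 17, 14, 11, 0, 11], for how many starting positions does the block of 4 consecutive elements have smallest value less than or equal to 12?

12

10 2 19 15 → min 2  ≤ 12 ✓
2 19 15 16 → min 2  ≤ 12 ✓
19 15 16 13 → min 13
15 16 13 19 → min 13
16 13 19 19 → min 13
13 19 19 3 → min 3  ≤ 12 ✓
19 19 3 12 → min 3  ≤ 12 ✓
19 3 12 6 → min 3  ≤ 12 ✓
3 12 6 15 → min 3  ≤ 12 ✓
12 6 15 10 → min 6  ≤ 12 ✓
6 15 10 17 → min 6  ≤ 12 ✓
15 10 17 14 → min 10  ≤ 12 ✓
10 17 14 11 → min 10  ≤ 12 ✓
17 14 11 0 → min 0  ≤ 12 ✓
14 11 0 11 → min 0  ≤ 12 ✓
12 windows satisfy the condition.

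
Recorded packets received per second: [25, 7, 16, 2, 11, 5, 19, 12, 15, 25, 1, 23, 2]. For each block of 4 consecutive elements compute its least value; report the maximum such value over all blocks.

Each size-4 window and its min:
25 7 16 2 → min 2
7 16 2 11 → min 2
16 2 11 5 → min 2
2 11 5 19 → min 2
11 5 19 12 → min 5
5 19 12 15 → min 5
19 12 15 25 → min 12
12 15 25 1 → min 1
15 25 1 23 → min 1
25 1 23 2 → min 1
Maximum of these is 12.

12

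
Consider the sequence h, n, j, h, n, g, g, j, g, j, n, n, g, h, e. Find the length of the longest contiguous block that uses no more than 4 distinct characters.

14

add h: window [h] (1 distinct), len 1
add n: window [h, n] (2 distinct), len 2
add j: window [h, n, j] (3 distinct), len 3
add h: window [h, n, j, h] (3 distinct), len 4
add n: window [h, n, j, h, n] (3 distinct), len 5
add g: window [h, n, j, h, n, g] (4 distinct), len 6
add g: window [h, n, j, h, n, g, g] (4 distinct), len 7
add j: window [h, n, j, h, n, g, g, j] (4 distinct), len 8
add g: window [h, n, j, h, n, g, g, j, g] (4 distinct), len 9
add j: window [h, n, j, h, n, g, g, j, g, j] (4 distinct), len 10
add n: window [h, n, j, h, n, g, g, j, g, j, n] (4 distinct), len 11
add n: window [h, n, j, h, n, g, g, j, g, j, n, n] (4 distinct), len 12
add g: window [h, n, j, h, n, g, g, j, g, j, n, n, g] (4 distinct), len 13
add h: window [h, n, j, h, n, g, g, j, g, j, n, n, g, h] (4 distinct), len 14
add e: window [n, n, g, h, e] (4 distinct), len 5
Longest length with ≤4 distinct: 14.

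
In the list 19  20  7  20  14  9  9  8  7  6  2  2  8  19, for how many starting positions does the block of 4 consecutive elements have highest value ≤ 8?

19 20 7 20 → max 20
20 7 20 14 → max 20
7 20 14 9 → max 20
20 14 9 9 → max 20
14 9 9 8 → max 14
9 9 8 7 → max 9
9 8 7 6 → max 9
8 7 6 2 → max 8  ≤ 8 ✓
7 6 2 2 → max 7  ≤ 8 ✓
6 2 2 8 → max 8  ≤ 8 ✓
2 2 8 19 → max 19
3 windows satisfy the condition.

3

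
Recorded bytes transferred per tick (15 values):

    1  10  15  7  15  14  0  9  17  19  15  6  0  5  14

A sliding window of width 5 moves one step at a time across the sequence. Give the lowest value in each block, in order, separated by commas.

1, 7, 0, 0, 0, 0, 0, 6, 0, 0, 0

(1, 10, 15, 7, 15) → min 1
(10, 15, 7, 15, 14) → min 7
(15, 7, 15, 14, 0) → min 0
(7, 15, 14, 0, 9) → min 0
(15, 14, 0, 9, 17) → min 0
(14, 0, 9, 17, 19) → min 0
(0, 9, 17, 19, 15) → min 0
(9, 17, 19, 15, 6) → min 6
(17, 19, 15, 6, 0) → min 0
(19, 15, 6, 0, 5) → min 0
(15, 6, 0, 5, 14) → min 0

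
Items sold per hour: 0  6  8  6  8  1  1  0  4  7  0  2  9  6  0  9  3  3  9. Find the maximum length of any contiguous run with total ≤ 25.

8

add 0: [0] sum 0, len 1
add 6: [0, 6] sum 6, len 2
add 8: [0, 6, 8] sum 14, len 3
add 6: [0, 6, 8, 6] sum 20, len 4
add 8: [8, 6, 8] sum 22, len 3
add 1: [8, 6, 8, 1] sum 23, len 4
add 1: [8, 6, 8, 1, 1] sum 24, len 5
add 0: [8, 6, 8, 1, 1, 0] sum 24, len 6
add 4: [6, 8, 1, 1, 0, 4] sum 20, len 6
add 7: [8, 1, 1, 0, 4, 7] sum 21, len 6
add 0: [8, 1, 1, 0, 4, 7, 0] sum 21, len 7
add 2: [8, 1, 1, 0, 4, 7, 0, 2] sum 23, len 8
add 9: [1, 1, 0, 4, 7, 0, 2, 9] sum 24, len 8
add 6: [7, 0, 2, 9, 6] sum 24, len 5
add 0: [7, 0, 2, 9, 6, 0] sum 24, len 6
add 9: [9, 6, 0, 9] sum 24, len 4
add 3: [6, 0, 9, 3] sum 18, len 4
add 3: [6, 0, 9, 3, 3] sum 21, len 5
add 9: [0, 9, 3, 3, 9] sum 24, len 5
Longest length seen: 8.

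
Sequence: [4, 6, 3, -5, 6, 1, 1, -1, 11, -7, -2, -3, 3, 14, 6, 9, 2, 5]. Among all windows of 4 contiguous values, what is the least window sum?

-9

(4, 6, 3, -5) → sum 8
(6, 3, -5, 6) → sum 10
(3, -5, 6, 1) → sum 5
(-5, 6, 1, 1) → sum 3
(6, 1, 1, -1) → sum 7
(1, 1, -1, 11) → sum 12
(1, -1, 11, -7) → sum 4
(-1, 11, -7, -2) → sum 1
(11, -7, -2, -3) → sum -1
(-7, -2, -3, 3) → sum -9
(-2, -3, 3, 14) → sum 12
(-3, 3, 14, 6) → sum 20
(3, 14, 6, 9) → sum 32
(14, 6, 9, 2) → sum 31
(6, 9, 2, 5) → sum 22
Least of these is -9.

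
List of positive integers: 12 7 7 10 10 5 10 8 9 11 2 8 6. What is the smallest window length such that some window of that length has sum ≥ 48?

add 12: running sum 12 < 48
add 7: running sum 19 < 48
add 7: running sum 26 < 48
add 10: running sum 36 < 48
add 10: running sum 46 < 48
end 5: [12, 7, 7, 10, 10, 5] sum 51, len 6
end 6: [7, 7, 10, 10, 5, 10] sum 49, len 6
end 7: [7, 10, 10, 5, 10, 8] sum 50, len 6
end 8: [10, 10, 5, 10, 8, 9] sum 52, len 6
end 9: [10, 5, 10, 8, 9, 11] sum 53, len 6
end 10: [10, 5, 10, 8, 9, 11, 2] sum 55, len 7
end 11: [10, 8, 9, 11, 2, 8] sum 48, len 6
end 12: [10, 8, 9, 11, 2, 8, 6] sum 54, len 7
Shortest qualifying length: 6.

6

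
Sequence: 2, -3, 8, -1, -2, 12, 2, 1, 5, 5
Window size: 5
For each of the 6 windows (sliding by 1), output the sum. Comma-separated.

4, 14, 19, 12, 18, 25

(2, -3, 8, -1, -2) → sum 4
(-3, 8, -1, -2, 12) → sum 14
(8, -1, -2, 12, 2) → sum 19
(-1, -2, 12, 2, 1) → sum 12
(-2, 12, 2, 1, 5) → sum 18
(12, 2, 1, 5, 5) → sum 25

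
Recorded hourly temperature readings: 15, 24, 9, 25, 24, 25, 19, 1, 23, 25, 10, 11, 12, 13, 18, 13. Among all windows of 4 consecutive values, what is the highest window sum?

93

(15, 24, 9, 25) → sum 73
(24, 9, 25, 24) → sum 82
(9, 25, 24, 25) → sum 83
(25, 24, 25, 19) → sum 93
(24, 25, 19, 1) → sum 69
(25, 19, 1, 23) → sum 68
(19, 1, 23, 25) → sum 68
(1, 23, 25, 10) → sum 59
(23, 25, 10, 11) → sum 69
(25, 10, 11, 12) → sum 58
(10, 11, 12, 13) → sum 46
(11, 12, 13, 18) → sum 54
(12, 13, 18, 13) → sum 56
Highest of these is 93.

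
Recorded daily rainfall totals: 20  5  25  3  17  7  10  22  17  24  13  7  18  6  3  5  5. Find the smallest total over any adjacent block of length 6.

[20, 5, 25, 3, 17, 7] → sum 77
[5, 25, 3, 17, 7, 10] → sum 67
[25, 3, 17, 7, 10, 22] → sum 84
[3, 17, 7, 10, 22, 17] → sum 76
[17, 7, 10, 22, 17, 24] → sum 97
[7, 10, 22, 17, 24, 13] → sum 93
[10, 22, 17, 24, 13, 7] → sum 93
[22, 17, 24, 13, 7, 18] → sum 101
[17, 24, 13, 7, 18, 6] → sum 85
[24, 13, 7, 18, 6, 3] → sum 71
[13, 7, 18, 6, 3, 5] → sum 52
[7, 18, 6, 3, 5, 5] → sum 44
Smallest of these is 44.

44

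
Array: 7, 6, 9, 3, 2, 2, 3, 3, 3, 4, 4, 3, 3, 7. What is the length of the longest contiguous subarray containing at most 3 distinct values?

10

[7] 1 distinct, len 1
[7, 6] 2 distinct, len 2
[7, 6, 9] 3 distinct, len 3
[6, 9, 3] 3 distinct, len 3
[9, 3, 2] 3 distinct, len 3
[9, 3, 2, 2] 3 distinct, len 4
[9, 3, 2, 2, 3] 3 distinct, len 5
[9, 3, 2, 2, 3, 3] 3 distinct, len 6
[9, 3, 2, 2, 3, 3, 3] 3 distinct, len 7
[3, 2, 2, 3, 3, 3, 4] 3 distinct, len 7
[3, 2, 2, 3, 3, 3, 4, 4] 3 distinct, len 8
[3, 2, 2, 3, 3, 3, 4, 4, 3] 3 distinct, len 9
[3, 2, 2, 3, 3, 3, 4, 4, 3, 3] 3 distinct, len 10
[3, 3, 3, 4, 4, 3, 3, 7] 3 distinct, len 8
Longest length with ≤3 distinct: 10.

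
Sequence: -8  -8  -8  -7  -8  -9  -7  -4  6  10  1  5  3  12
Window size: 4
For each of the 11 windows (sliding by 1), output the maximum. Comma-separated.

-7, -7, -7, -7, -4, 6, 10, 10, 10, 10, 12

[-8, -8, -8, -7] → max -7
[-8, -8, -7, -8] → max -7
[-8, -7, -8, -9] → max -7
[-7, -8, -9, -7] → max -7
[-8, -9, -7, -4] → max -4
[-9, -7, -4, 6] → max 6
[-7, -4, 6, 10] → max 10
[-4, 6, 10, 1] → max 10
[6, 10, 1, 5] → max 10
[10, 1, 5, 3] → max 10
[1, 5, 3, 12] → max 12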